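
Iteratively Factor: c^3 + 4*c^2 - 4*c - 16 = (c + 4)*(c^2 - 4) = (c + 2)*(c + 4)*(c - 2)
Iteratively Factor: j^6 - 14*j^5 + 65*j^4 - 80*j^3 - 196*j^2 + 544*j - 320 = (j - 4)*(j^5 - 10*j^4 + 25*j^3 + 20*j^2 - 116*j + 80) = (j - 5)*(j - 4)*(j^4 - 5*j^3 + 20*j - 16) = (j - 5)*(j - 4)^2*(j^3 - j^2 - 4*j + 4) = (j - 5)*(j - 4)^2*(j + 2)*(j^2 - 3*j + 2) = (j - 5)*(j - 4)^2*(j - 2)*(j + 2)*(j - 1)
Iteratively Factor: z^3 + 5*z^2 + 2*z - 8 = (z + 4)*(z^2 + z - 2) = (z + 2)*(z + 4)*(z - 1)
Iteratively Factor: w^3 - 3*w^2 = (w)*(w^2 - 3*w) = w*(w - 3)*(w)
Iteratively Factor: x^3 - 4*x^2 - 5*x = (x + 1)*(x^2 - 5*x) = x*(x + 1)*(x - 5)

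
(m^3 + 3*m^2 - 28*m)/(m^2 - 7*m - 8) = m*(-m^2 - 3*m + 28)/(-m^2 + 7*m + 8)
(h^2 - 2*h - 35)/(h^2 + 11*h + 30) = (h - 7)/(h + 6)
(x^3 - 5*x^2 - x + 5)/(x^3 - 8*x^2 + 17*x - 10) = (x + 1)/(x - 2)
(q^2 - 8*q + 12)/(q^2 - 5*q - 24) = (-q^2 + 8*q - 12)/(-q^2 + 5*q + 24)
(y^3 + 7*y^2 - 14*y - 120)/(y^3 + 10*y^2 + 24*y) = (y^2 + y - 20)/(y*(y + 4))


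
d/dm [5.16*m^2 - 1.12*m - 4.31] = 10.32*m - 1.12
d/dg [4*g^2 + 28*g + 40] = 8*g + 28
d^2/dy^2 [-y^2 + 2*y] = -2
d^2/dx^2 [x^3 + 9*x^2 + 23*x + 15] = 6*x + 18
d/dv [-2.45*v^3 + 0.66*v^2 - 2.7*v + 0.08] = -7.35*v^2 + 1.32*v - 2.7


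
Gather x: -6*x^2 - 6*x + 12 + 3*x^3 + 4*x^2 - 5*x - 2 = 3*x^3 - 2*x^2 - 11*x + 10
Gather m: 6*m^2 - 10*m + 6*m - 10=6*m^2 - 4*m - 10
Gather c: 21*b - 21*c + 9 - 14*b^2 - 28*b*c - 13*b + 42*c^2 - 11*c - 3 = -14*b^2 + 8*b + 42*c^2 + c*(-28*b - 32) + 6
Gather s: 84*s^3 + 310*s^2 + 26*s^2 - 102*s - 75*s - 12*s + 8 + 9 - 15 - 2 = 84*s^3 + 336*s^2 - 189*s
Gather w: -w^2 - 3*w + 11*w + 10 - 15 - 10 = -w^2 + 8*w - 15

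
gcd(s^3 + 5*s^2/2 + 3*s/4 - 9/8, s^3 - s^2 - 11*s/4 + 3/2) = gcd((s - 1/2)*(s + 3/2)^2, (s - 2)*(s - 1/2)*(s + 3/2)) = s^2 + s - 3/4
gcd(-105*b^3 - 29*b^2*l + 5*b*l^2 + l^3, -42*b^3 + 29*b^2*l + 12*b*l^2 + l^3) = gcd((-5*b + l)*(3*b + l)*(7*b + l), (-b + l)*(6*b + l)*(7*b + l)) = 7*b + l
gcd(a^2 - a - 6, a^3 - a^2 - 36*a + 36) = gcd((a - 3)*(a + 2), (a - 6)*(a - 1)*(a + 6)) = 1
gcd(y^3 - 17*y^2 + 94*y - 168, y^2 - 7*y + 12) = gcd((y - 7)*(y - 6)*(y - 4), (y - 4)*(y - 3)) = y - 4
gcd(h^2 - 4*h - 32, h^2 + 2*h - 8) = h + 4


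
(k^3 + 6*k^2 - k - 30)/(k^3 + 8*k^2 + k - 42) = (k + 5)/(k + 7)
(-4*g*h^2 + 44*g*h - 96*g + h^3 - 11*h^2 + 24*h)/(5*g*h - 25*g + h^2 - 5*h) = (-4*g*h^2 + 44*g*h - 96*g + h^3 - 11*h^2 + 24*h)/(5*g*h - 25*g + h^2 - 5*h)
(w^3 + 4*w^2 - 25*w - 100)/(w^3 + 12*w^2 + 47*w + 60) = (w - 5)/(w + 3)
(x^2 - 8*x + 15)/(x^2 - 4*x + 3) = (x - 5)/(x - 1)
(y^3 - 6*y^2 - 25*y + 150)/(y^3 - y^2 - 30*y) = (y - 5)/y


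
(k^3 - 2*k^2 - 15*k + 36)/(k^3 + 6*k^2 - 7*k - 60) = (k - 3)/(k + 5)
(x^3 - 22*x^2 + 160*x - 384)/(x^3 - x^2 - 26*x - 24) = (x^2 - 16*x + 64)/(x^2 + 5*x + 4)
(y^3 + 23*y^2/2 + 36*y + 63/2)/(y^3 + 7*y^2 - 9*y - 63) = (y + 3/2)/(y - 3)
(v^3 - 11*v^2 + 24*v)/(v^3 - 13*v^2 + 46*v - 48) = v/(v - 2)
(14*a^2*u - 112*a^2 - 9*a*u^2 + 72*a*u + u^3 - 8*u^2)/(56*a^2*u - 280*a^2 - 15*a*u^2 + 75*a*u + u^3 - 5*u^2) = (-2*a*u + 16*a + u^2 - 8*u)/(-8*a*u + 40*a + u^2 - 5*u)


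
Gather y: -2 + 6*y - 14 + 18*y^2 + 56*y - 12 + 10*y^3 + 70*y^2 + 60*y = 10*y^3 + 88*y^2 + 122*y - 28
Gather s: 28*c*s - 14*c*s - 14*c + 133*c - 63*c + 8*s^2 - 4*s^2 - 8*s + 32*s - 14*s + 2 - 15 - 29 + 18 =56*c + 4*s^2 + s*(14*c + 10) - 24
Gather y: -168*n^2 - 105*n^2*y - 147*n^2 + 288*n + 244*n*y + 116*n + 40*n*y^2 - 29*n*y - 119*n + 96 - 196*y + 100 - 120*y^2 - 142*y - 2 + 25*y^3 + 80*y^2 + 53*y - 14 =-315*n^2 + 285*n + 25*y^3 + y^2*(40*n - 40) + y*(-105*n^2 + 215*n - 285) + 180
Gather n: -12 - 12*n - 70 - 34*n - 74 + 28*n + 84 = -18*n - 72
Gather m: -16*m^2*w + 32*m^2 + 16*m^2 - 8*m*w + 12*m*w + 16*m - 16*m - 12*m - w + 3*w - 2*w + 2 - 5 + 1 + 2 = m^2*(48 - 16*w) + m*(4*w - 12)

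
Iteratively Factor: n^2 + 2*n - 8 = (n - 2)*(n + 4)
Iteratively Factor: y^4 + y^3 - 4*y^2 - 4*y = (y + 2)*(y^3 - y^2 - 2*y) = (y - 2)*(y + 2)*(y^2 + y) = y*(y - 2)*(y + 2)*(y + 1)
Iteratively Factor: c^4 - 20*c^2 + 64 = (c - 2)*(c^3 + 2*c^2 - 16*c - 32) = (c - 4)*(c - 2)*(c^2 + 6*c + 8) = (c - 4)*(c - 2)*(c + 4)*(c + 2)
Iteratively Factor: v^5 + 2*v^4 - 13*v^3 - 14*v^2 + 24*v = (v + 4)*(v^4 - 2*v^3 - 5*v^2 + 6*v) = v*(v + 4)*(v^3 - 2*v^2 - 5*v + 6) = v*(v - 3)*(v + 4)*(v^2 + v - 2) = v*(v - 3)*(v - 1)*(v + 4)*(v + 2)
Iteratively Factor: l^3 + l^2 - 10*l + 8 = (l - 1)*(l^2 + 2*l - 8) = (l - 1)*(l + 4)*(l - 2)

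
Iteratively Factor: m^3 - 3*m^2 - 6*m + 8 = (m - 4)*(m^2 + m - 2) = (m - 4)*(m - 1)*(m + 2)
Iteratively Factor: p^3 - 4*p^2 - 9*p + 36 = (p - 4)*(p^2 - 9) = (p - 4)*(p + 3)*(p - 3)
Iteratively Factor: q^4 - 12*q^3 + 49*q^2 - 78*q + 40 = (q - 4)*(q^3 - 8*q^2 + 17*q - 10) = (q - 4)*(q - 2)*(q^2 - 6*q + 5) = (q - 4)*(q - 2)*(q - 1)*(q - 5)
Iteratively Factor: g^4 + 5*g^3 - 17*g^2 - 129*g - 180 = (g + 3)*(g^3 + 2*g^2 - 23*g - 60) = (g + 3)*(g + 4)*(g^2 - 2*g - 15) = (g - 5)*(g + 3)*(g + 4)*(g + 3)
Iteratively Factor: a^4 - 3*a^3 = (a)*(a^3 - 3*a^2) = a^2*(a^2 - 3*a) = a^3*(a - 3)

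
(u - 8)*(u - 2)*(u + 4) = u^3 - 6*u^2 - 24*u + 64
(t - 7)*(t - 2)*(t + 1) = t^3 - 8*t^2 + 5*t + 14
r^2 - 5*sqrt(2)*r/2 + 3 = (r - 3*sqrt(2)/2)*(r - sqrt(2))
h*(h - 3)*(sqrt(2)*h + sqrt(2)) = sqrt(2)*h^3 - 2*sqrt(2)*h^2 - 3*sqrt(2)*h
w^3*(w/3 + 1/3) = w^4/3 + w^3/3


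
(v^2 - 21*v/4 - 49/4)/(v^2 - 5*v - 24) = (-4*v^2 + 21*v + 49)/(4*(-v^2 + 5*v + 24))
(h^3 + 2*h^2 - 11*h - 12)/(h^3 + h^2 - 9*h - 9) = (h + 4)/(h + 3)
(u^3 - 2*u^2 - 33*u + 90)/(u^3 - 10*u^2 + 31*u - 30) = (u + 6)/(u - 2)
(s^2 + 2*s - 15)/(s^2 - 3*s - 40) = (s - 3)/(s - 8)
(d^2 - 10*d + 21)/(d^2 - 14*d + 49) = (d - 3)/(d - 7)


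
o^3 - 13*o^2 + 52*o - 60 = (o - 6)*(o - 5)*(o - 2)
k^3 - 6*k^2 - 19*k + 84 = (k - 7)*(k - 3)*(k + 4)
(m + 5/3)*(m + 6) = m^2 + 23*m/3 + 10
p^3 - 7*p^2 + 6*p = p*(p - 6)*(p - 1)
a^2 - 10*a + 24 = (a - 6)*(a - 4)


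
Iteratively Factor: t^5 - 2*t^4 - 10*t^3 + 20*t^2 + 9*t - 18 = (t - 3)*(t^4 + t^3 - 7*t^2 - t + 6) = (t - 3)*(t + 3)*(t^3 - 2*t^2 - t + 2) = (t - 3)*(t + 1)*(t + 3)*(t^2 - 3*t + 2) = (t - 3)*(t - 2)*(t + 1)*(t + 3)*(t - 1)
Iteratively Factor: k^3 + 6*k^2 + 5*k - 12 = (k - 1)*(k^2 + 7*k + 12) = (k - 1)*(k + 3)*(k + 4)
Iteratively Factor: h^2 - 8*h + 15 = (h - 3)*(h - 5)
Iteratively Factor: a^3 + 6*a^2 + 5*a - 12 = (a + 3)*(a^2 + 3*a - 4) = (a + 3)*(a + 4)*(a - 1)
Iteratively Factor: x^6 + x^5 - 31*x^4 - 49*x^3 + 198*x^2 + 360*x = (x - 5)*(x^5 + 6*x^4 - x^3 - 54*x^2 - 72*x) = (x - 5)*(x + 3)*(x^4 + 3*x^3 - 10*x^2 - 24*x) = (x - 5)*(x + 3)*(x + 4)*(x^3 - x^2 - 6*x) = x*(x - 5)*(x + 3)*(x + 4)*(x^2 - x - 6) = x*(x - 5)*(x - 3)*(x + 3)*(x + 4)*(x + 2)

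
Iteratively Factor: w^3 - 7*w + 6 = (w - 2)*(w^2 + 2*w - 3) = (w - 2)*(w + 3)*(w - 1)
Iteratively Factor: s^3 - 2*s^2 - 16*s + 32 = (s + 4)*(s^2 - 6*s + 8) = (s - 4)*(s + 4)*(s - 2)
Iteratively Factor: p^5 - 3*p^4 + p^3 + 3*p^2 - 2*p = (p + 1)*(p^4 - 4*p^3 + 5*p^2 - 2*p) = (p - 2)*(p + 1)*(p^3 - 2*p^2 + p) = p*(p - 2)*(p + 1)*(p^2 - 2*p + 1) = p*(p - 2)*(p - 1)*(p + 1)*(p - 1)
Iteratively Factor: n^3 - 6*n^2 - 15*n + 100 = (n - 5)*(n^2 - n - 20) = (n - 5)*(n + 4)*(n - 5)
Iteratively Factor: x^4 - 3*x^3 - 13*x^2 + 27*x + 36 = (x + 3)*(x^3 - 6*x^2 + 5*x + 12) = (x - 4)*(x + 3)*(x^2 - 2*x - 3) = (x - 4)*(x - 3)*(x + 3)*(x + 1)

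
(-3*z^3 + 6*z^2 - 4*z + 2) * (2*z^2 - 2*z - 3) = -6*z^5 + 18*z^4 - 11*z^3 - 6*z^2 + 8*z - 6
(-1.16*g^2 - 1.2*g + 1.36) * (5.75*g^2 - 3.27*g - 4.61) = -6.67*g^4 - 3.1068*g^3 + 17.0916*g^2 + 1.0848*g - 6.2696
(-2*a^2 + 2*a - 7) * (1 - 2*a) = 4*a^3 - 6*a^2 + 16*a - 7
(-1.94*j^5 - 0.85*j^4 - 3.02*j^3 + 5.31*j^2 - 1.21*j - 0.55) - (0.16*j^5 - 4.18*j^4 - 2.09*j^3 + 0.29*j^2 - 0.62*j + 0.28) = -2.1*j^5 + 3.33*j^4 - 0.93*j^3 + 5.02*j^2 - 0.59*j - 0.83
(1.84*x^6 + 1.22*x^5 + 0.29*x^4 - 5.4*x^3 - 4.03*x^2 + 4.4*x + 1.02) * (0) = 0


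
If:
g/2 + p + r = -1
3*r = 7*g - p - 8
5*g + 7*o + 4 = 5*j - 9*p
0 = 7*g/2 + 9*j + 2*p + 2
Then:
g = 4*r/15 + 14/15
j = 4*r/27 - 7/27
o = 1297*r/945 + 437/945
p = -17*r/15 - 22/15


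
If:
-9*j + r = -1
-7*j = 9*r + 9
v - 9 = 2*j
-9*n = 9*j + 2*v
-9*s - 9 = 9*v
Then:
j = 0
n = -2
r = -1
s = -10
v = 9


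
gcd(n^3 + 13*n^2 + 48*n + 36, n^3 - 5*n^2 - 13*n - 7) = n + 1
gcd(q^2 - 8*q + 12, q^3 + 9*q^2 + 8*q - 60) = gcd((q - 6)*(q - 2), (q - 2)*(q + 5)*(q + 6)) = q - 2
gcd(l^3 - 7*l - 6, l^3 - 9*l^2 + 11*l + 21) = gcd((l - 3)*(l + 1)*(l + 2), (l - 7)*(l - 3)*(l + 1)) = l^2 - 2*l - 3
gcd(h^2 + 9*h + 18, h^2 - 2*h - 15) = h + 3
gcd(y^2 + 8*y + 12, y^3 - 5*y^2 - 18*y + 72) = 1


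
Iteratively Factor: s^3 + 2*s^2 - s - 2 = (s + 2)*(s^2 - 1) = (s + 1)*(s + 2)*(s - 1)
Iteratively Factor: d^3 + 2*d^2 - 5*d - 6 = (d + 3)*(d^2 - d - 2) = (d + 1)*(d + 3)*(d - 2)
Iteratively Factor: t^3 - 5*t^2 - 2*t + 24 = (t + 2)*(t^2 - 7*t + 12) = (t - 3)*(t + 2)*(t - 4)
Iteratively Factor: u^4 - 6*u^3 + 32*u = (u - 4)*(u^3 - 2*u^2 - 8*u) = (u - 4)^2*(u^2 + 2*u) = (u - 4)^2*(u + 2)*(u)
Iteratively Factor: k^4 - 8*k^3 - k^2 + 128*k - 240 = (k - 3)*(k^3 - 5*k^2 - 16*k + 80) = (k - 3)*(k + 4)*(k^2 - 9*k + 20) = (k - 4)*(k - 3)*(k + 4)*(k - 5)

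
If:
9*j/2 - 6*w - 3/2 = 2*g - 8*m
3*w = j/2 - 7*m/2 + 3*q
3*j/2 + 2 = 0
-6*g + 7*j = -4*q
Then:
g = 45*w/29 - 293/348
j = -4/3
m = 33*w/29 + 253/348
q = 135*w/58 + 745/696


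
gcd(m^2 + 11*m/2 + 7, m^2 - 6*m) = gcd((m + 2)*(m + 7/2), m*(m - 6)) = 1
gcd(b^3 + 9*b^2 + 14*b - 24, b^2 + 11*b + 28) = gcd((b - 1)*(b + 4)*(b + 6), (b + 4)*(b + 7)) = b + 4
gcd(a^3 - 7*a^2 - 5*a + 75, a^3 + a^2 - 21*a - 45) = a^2 - 2*a - 15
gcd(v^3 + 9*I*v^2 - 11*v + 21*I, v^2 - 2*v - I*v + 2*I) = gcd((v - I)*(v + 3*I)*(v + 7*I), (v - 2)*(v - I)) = v - I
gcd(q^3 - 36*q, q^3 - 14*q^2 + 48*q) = q^2 - 6*q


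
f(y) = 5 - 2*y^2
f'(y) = -4*y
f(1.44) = 0.85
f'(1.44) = -5.76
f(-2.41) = -6.62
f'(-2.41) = 9.64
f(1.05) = 2.80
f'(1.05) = -4.20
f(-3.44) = -18.67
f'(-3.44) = 13.76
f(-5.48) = -55.06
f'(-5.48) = 21.92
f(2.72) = -9.80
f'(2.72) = -10.88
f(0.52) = 4.46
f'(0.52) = -2.08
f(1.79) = -1.41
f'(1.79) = -7.16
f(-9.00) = -157.00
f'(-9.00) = 36.00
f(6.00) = -67.00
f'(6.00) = -24.00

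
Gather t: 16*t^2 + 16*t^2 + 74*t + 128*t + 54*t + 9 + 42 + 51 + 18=32*t^2 + 256*t + 120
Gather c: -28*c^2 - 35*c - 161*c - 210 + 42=-28*c^2 - 196*c - 168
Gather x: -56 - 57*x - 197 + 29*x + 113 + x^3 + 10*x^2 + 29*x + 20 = x^3 + 10*x^2 + x - 120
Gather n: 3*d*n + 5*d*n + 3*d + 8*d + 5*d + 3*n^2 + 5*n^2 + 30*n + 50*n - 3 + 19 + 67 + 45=16*d + 8*n^2 + n*(8*d + 80) + 128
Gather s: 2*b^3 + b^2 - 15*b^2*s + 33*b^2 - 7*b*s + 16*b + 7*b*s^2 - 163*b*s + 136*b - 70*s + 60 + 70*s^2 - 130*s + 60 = 2*b^3 + 34*b^2 + 152*b + s^2*(7*b + 70) + s*(-15*b^2 - 170*b - 200) + 120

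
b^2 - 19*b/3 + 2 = (b - 6)*(b - 1/3)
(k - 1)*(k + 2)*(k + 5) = k^3 + 6*k^2 + 3*k - 10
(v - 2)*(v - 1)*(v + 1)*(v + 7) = v^4 + 5*v^3 - 15*v^2 - 5*v + 14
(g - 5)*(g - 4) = g^2 - 9*g + 20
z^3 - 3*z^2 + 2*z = z*(z - 2)*(z - 1)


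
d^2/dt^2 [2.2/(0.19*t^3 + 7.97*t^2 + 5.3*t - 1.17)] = (-(2.508*t + 35.068)*(0.19*t^3 + 7.97*t^2 + 5.3*t - 1.17) + 2.2*(0.57*t^2 + 15.94*t + 5.3)*(1.14*t^2 + 31.88*t + 10.6))/(0.19*t^3 + 7.97*t^2 + 5.3*t - 1.17)^3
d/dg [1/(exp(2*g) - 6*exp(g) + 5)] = 2*(3 - exp(g))*exp(g)/(exp(2*g) - 6*exp(g) + 5)^2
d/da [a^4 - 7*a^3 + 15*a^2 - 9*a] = 4*a^3 - 21*a^2 + 30*a - 9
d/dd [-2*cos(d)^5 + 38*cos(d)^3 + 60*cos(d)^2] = 2*(5*cos(d)^3 - 57*cos(d) - 60)*sin(d)*cos(d)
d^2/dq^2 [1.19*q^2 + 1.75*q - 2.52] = 2.38000000000000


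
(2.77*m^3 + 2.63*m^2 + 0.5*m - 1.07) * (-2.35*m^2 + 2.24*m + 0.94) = -6.5095*m^5 + 0.0243000000000002*m^4 + 7.32*m^3 + 6.1067*m^2 - 1.9268*m - 1.0058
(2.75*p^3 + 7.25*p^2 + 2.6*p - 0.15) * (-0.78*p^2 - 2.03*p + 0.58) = -2.145*p^5 - 11.2375*p^4 - 15.1505*p^3 - 0.956*p^2 + 1.8125*p - 0.087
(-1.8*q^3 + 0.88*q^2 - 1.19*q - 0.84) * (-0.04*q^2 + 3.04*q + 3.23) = 0.072*q^5 - 5.5072*q^4 - 3.0912*q^3 - 0.7416*q^2 - 6.3973*q - 2.7132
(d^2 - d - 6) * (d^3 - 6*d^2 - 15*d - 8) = d^5 - 7*d^4 - 15*d^3 + 43*d^2 + 98*d + 48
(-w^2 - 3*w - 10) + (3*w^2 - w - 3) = 2*w^2 - 4*w - 13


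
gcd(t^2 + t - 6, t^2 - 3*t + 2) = t - 2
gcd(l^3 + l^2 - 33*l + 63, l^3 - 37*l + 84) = l^2 + 4*l - 21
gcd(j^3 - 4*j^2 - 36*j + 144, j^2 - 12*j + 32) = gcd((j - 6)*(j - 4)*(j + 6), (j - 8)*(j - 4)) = j - 4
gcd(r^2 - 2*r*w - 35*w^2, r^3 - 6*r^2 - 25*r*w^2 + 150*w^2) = r + 5*w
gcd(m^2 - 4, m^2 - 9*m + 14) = m - 2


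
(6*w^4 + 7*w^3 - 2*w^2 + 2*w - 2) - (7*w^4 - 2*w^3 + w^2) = -w^4 + 9*w^3 - 3*w^2 + 2*w - 2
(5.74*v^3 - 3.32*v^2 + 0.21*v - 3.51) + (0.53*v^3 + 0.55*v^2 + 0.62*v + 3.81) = 6.27*v^3 - 2.77*v^2 + 0.83*v + 0.3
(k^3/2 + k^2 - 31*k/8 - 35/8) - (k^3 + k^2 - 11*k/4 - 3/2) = -k^3/2 - 9*k/8 - 23/8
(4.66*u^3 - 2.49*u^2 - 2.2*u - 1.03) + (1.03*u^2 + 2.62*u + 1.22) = 4.66*u^3 - 1.46*u^2 + 0.42*u + 0.19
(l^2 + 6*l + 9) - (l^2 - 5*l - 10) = 11*l + 19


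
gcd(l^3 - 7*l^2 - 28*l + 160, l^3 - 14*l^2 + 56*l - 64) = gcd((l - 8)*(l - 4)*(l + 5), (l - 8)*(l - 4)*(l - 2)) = l^2 - 12*l + 32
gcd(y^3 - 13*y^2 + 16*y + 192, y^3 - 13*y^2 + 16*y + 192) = y^3 - 13*y^2 + 16*y + 192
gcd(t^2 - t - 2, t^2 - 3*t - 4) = t + 1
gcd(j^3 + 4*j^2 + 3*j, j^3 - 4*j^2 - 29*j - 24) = j^2 + 4*j + 3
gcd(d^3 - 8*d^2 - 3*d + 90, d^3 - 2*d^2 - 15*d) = d^2 - 2*d - 15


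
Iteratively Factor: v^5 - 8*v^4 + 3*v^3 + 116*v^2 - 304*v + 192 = (v + 4)*(v^4 - 12*v^3 + 51*v^2 - 88*v + 48) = (v - 3)*(v + 4)*(v^3 - 9*v^2 + 24*v - 16) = (v - 3)*(v - 1)*(v + 4)*(v^2 - 8*v + 16) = (v - 4)*(v - 3)*(v - 1)*(v + 4)*(v - 4)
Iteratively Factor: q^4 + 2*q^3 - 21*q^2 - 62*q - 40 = (q + 2)*(q^3 - 21*q - 20) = (q - 5)*(q + 2)*(q^2 + 5*q + 4) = (q - 5)*(q + 1)*(q + 2)*(q + 4)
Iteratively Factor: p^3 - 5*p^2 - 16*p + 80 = (p + 4)*(p^2 - 9*p + 20) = (p - 5)*(p + 4)*(p - 4)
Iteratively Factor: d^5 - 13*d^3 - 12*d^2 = (d + 3)*(d^4 - 3*d^3 - 4*d^2) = (d + 1)*(d + 3)*(d^3 - 4*d^2) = d*(d + 1)*(d + 3)*(d^2 - 4*d) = d^2*(d + 1)*(d + 3)*(d - 4)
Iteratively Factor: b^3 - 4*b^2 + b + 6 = (b - 2)*(b^2 - 2*b - 3) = (b - 3)*(b - 2)*(b + 1)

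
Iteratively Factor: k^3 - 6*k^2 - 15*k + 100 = (k - 5)*(k^2 - k - 20) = (k - 5)*(k + 4)*(k - 5)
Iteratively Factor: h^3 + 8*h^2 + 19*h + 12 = (h + 4)*(h^2 + 4*h + 3) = (h + 3)*(h + 4)*(h + 1)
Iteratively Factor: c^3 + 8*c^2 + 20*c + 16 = (c + 4)*(c^2 + 4*c + 4) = (c + 2)*(c + 4)*(c + 2)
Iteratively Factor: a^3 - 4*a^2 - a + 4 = (a + 1)*(a^2 - 5*a + 4) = (a - 4)*(a + 1)*(a - 1)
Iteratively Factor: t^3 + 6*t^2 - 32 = (t + 4)*(t^2 + 2*t - 8) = (t + 4)^2*(t - 2)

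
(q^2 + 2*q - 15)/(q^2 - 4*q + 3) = (q + 5)/(q - 1)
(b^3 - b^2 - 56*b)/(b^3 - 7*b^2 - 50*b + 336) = b/(b - 6)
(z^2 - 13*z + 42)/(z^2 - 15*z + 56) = (z - 6)/(z - 8)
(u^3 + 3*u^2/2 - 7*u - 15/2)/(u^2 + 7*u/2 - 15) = (u^2 + 4*u + 3)/(u + 6)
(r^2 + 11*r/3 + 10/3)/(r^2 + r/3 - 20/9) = 3*(r + 2)/(3*r - 4)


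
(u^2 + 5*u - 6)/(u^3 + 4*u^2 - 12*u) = (u - 1)/(u*(u - 2))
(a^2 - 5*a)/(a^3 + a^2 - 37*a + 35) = a/(a^2 + 6*a - 7)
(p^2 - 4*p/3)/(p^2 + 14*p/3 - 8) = p/(p + 6)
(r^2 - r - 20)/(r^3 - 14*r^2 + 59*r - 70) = (r + 4)/(r^2 - 9*r + 14)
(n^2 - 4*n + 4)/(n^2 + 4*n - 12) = (n - 2)/(n + 6)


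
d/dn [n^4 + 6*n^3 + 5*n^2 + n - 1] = 4*n^3 + 18*n^2 + 10*n + 1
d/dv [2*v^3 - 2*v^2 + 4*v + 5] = 6*v^2 - 4*v + 4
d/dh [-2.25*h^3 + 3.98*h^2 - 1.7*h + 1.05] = -6.75*h^2 + 7.96*h - 1.7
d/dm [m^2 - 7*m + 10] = 2*m - 7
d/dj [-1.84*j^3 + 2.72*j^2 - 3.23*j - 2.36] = -5.52*j^2 + 5.44*j - 3.23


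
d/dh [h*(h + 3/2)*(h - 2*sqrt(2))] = 3*h^2 - 4*sqrt(2)*h + 3*h - 3*sqrt(2)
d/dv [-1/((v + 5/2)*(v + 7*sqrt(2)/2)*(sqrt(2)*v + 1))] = 4*(sqrt(2)*(2*v + 5)*(2*v + 7*sqrt(2)) + 2*(2*v + 5)*(sqrt(2)*v + 1) + 2*(2*v + 7*sqrt(2))*(sqrt(2)*v + 1))/((2*v + 5)^2*(2*v + 7*sqrt(2))^2*(sqrt(2)*v + 1)^2)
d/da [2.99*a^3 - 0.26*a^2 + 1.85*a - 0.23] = 8.97*a^2 - 0.52*a + 1.85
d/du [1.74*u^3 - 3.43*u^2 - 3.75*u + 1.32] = 5.22*u^2 - 6.86*u - 3.75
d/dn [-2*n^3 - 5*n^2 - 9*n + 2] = -6*n^2 - 10*n - 9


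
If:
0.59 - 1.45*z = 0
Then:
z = 0.41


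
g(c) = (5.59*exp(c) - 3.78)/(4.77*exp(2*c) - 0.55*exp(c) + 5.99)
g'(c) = (5.59*exp(c) - 3.78)*(-9.54*exp(2*c) + 0.55*exp(c))/(4.77*exp(2*c) - 0.55*exp(c) + 5.99)^2 + 5.59*exp(c)/(4.77*exp(2*c) - 0.55*exp(c) + 5.99) = (-26.6643*exp(2*c) + 36.0612*exp(c) + 31.4051)*exp(c)/(22.7529*exp(4*c) - 5.247*exp(3*c) + 57.4471*exp(2*c) - 6.589*exp(c) + 35.8801)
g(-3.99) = -0.61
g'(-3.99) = 0.02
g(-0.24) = 0.07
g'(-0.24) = 0.47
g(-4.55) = -0.62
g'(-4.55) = 0.01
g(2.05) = 0.14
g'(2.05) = -0.12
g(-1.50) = -0.41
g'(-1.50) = 0.23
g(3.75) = 0.03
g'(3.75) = -0.03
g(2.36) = 0.10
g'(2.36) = -0.10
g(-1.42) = -0.40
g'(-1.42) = 0.25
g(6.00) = 0.00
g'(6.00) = 0.00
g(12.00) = 0.00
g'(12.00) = 0.00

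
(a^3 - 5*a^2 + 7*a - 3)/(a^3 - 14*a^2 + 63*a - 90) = (a^2 - 2*a + 1)/(a^2 - 11*a + 30)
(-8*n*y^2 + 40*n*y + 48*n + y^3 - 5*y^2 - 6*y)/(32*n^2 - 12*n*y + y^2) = (y^2 - 5*y - 6)/(-4*n + y)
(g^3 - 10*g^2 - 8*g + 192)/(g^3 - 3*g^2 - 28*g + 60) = (g^2 - 4*g - 32)/(g^2 + 3*g - 10)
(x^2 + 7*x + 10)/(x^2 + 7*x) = (x^2 + 7*x + 10)/(x*(x + 7))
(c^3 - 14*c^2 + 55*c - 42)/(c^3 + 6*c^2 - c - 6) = (c^2 - 13*c + 42)/(c^2 + 7*c + 6)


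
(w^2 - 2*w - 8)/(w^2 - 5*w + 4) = (w + 2)/(w - 1)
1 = 1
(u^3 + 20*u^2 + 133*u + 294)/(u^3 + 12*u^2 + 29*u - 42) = (u + 7)/(u - 1)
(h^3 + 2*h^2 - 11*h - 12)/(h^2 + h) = h + 1 - 12/h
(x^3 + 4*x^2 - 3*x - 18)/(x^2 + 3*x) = x + 1 - 6/x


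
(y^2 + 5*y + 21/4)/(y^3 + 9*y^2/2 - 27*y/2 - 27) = (y + 7/2)/(y^2 + 3*y - 18)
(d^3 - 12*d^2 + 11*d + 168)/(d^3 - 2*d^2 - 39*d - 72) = (d - 7)/(d + 3)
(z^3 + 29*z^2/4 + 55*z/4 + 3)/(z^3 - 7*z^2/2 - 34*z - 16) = (4*z^2 + 13*z + 3)/(2*(2*z^2 - 15*z - 8))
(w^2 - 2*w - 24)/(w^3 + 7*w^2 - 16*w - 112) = (w - 6)/(w^2 + 3*w - 28)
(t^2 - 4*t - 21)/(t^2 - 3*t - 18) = (t - 7)/(t - 6)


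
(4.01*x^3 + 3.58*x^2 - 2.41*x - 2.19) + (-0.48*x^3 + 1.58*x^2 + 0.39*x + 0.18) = 3.53*x^3 + 5.16*x^2 - 2.02*x - 2.01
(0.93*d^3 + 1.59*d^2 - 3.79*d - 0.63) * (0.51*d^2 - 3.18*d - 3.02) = 0.4743*d^5 - 2.1465*d^4 - 9.7977*d^3 + 6.9291*d^2 + 13.4492*d + 1.9026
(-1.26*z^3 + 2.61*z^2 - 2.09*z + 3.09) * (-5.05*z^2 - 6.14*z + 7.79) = 6.363*z^5 - 5.4441*z^4 - 15.2863*z^3 + 17.56*z^2 - 35.2537*z + 24.0711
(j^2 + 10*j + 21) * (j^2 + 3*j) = j^4 + 13*j^3 + 51*j^2 + 63*j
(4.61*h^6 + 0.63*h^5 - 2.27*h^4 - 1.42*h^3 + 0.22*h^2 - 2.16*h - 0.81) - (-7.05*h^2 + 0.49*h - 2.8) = 4.61*h^6 + 0.63*h^5 - 2.27*h^4 - 1.42*h^3 + 7.27*h^2 - 2.65*h + 1.99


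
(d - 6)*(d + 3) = d^2 - 3*d - 18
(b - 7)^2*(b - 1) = b^3 - 15*b^2 + 63*b - 49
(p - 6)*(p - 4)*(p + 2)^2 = p^4 - 6*p^3 - 12*p^2 + 56*p + 96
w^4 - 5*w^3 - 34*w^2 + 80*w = w*(w - 8)*(w - 2)*(w + 5)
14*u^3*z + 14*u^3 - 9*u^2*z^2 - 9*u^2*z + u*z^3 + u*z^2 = (-7*u + z)*(-2*u + z)*(u*z + u)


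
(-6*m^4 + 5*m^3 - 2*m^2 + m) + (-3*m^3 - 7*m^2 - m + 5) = -6*m^4 + 2*m^3 - 9*m^2 + 5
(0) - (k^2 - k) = -k^2 + k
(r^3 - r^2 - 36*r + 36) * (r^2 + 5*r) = r^5 + 4*r^4 - 41*r^3 - 144*r^2 + 180*r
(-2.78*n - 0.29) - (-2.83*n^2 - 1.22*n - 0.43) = 2.83*n^2 - 1.56*n + 0.14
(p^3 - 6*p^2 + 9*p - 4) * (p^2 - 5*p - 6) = p^5 - 11*p^4 + 33*p^3 - 13*p^2 - 34*p + 24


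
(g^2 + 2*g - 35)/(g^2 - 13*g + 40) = (g + 7)/(g - 8)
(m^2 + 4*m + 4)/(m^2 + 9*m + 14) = (m + 2)/(m + 7)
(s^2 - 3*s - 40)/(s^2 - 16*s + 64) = (s + 5)/(s - 8)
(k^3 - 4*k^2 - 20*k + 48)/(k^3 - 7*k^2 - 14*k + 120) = (k - 2)/(k - 5)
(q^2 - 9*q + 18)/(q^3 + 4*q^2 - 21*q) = (q - 6)/(q*(q + 7))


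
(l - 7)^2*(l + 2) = l^3 - 12*l^2 + 21*l + 98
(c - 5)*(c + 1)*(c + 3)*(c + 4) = c^4 + 3*c^3 - 21*c^2 - 83*c - 60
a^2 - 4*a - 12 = (a - 6)*(a + 2)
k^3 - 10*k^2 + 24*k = k*(k - 6)*(k - 4)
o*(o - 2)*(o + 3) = o^3 + o^2 - 6*o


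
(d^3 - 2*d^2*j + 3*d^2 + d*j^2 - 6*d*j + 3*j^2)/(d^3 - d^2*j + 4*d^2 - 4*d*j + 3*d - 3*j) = (d - j)/(d + 1)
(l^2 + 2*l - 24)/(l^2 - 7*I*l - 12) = (-l^2 - 2*l + 24)/(-l^2 + 7*I*l + 12)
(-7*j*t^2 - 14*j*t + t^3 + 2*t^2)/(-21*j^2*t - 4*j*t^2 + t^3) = (t + 2)/(3*j + t)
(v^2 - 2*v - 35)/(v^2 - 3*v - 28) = (v + 5)/(v + 4)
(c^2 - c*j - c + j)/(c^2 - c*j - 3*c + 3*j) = (c - 1)/(c - 3)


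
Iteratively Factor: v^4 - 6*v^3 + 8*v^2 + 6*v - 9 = (v + 1)*(v^3 - 7*v^2 + 15*v - 9) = (v - 3)*(v + 1)*(v^2 - 4*v + 3) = (v - 3)*(v - 1)*(v + 1)*(v - 3)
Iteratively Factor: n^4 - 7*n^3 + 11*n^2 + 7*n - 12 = (n - 3)*(n^3 - 4*n^2 - n + 4) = (n - 4)*(n - 3)*(n^2 - 1) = (n - 4)*(n - 3)*(n + 1)*(n - 1)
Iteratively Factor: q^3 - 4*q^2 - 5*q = (q)*(q^2 - 4*q - 5) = q*(q + 1)*(q - 5)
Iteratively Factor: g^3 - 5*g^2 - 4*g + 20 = (g - 2)*(g^2 - 3*g - 10) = (g - 5)*(g - 2)*(g + 2)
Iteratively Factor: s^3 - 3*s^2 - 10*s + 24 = (s + 3)*(s^2 - 6*s + 8) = (s - 2)*(s + 3)*(s - 4)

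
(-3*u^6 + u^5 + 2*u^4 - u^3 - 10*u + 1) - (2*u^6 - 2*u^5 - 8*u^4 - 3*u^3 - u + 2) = -5*u^6 + 3*u^5 + 10*u^4 + 2*u^3 - 9*u - 1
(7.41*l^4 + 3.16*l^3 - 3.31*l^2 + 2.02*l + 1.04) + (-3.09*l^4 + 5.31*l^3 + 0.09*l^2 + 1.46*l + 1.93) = 4.32*l^4 + 8.47*l^3 - 3.22*l^2 + 3.48*l + 2.97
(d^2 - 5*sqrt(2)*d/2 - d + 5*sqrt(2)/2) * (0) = 0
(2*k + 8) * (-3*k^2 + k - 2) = -6*k^3 - 22*k^2 + 4*k - 16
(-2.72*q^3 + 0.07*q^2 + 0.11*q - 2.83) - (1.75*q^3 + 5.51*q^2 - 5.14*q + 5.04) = -4.47*q^3 - 5.44*q^2 + 5.25*q - 7.87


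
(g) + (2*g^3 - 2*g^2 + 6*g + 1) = 2*g^3 - 2*g^2 + 7*g + 1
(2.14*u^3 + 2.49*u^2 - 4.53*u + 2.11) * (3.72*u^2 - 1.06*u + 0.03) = 7.9608*u^5 + 6.9944*u^4 - 19.4268*u^3 + 12.7257*u^2 - 2.3725*u + 0.0633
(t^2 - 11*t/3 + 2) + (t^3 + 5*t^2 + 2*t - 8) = t^3 + 6*t^2 - 5*t/3 - 6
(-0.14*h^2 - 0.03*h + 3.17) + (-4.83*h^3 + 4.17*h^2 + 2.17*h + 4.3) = -4.83*h^3 + 4.03*h^2 + 2.14*h + 7.47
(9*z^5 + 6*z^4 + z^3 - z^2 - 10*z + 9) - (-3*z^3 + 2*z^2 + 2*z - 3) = 9*z^5 + 6*z^4 + 4*z^3 - 3*z^2 - 12*z + 12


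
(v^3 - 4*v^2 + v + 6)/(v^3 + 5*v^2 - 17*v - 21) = (v - 2)/(v + 7)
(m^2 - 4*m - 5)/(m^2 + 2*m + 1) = (m - 5)/(m + 1)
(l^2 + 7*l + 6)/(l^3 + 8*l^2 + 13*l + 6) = 1/(l + 1)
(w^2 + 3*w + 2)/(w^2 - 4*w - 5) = (w + 2)/(w - 5)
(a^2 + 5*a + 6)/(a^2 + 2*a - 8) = (a^2 + 5*a + 6)/(a^2 + 2*a - 8)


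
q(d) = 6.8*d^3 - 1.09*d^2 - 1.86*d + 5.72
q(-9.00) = -5023.03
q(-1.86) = -38.35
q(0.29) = 5.25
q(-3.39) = -265.42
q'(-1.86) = 72.77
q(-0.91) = 1.39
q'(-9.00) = 1670.16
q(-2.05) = -53.63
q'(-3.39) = 239.97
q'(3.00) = 175.20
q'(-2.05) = 88.34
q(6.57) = 1874.89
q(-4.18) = -502.19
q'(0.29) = -0.78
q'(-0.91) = 17.02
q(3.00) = 173.93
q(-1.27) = -7.60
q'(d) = 20.4*d^2 - 2.18*d - 1.86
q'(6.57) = 864.38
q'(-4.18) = 363.69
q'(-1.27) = 33.81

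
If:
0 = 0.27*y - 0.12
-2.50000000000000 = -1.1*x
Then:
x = 2.27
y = 0.44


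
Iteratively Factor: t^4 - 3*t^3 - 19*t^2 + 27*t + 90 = (t - 5)*(t^3 + 2*t^2 - 9*t - 18) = (t - 5)*(t - 3)*(t^2 + 5*t + 6) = (t - 5)*(t - 3)*(t + 2)*(t + 3)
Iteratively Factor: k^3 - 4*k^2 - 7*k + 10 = (k + 2)*(k^2 - 6*k + 5) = (k - 5)*(k + 2)*(k - 1)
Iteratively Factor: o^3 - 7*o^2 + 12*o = (o - 3)*(o^2 - 4*o) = o*(o - 3)*(o - 4)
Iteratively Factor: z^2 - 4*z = (z - 4)*(z)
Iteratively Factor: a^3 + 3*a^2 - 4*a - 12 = (a + 2)*(a^2 + a - 6) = (a + 2)*(a + 3)*(a - 2)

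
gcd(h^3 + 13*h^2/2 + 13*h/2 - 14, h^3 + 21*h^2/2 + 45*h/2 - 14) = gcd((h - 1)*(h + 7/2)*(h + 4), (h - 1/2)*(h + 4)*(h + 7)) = h + 4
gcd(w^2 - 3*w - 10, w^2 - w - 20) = w - 5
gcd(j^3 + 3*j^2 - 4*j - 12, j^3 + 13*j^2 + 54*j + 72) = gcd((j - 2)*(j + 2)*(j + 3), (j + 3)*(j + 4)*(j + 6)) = j + 3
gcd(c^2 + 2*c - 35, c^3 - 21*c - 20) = c - 5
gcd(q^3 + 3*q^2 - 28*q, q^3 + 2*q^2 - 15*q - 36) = q - 4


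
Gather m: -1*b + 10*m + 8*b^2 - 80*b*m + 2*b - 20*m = 8*b^2 + b + m*(-80*b - 10)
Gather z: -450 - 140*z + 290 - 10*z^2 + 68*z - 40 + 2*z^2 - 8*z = -8*z^2 - 80*z - 200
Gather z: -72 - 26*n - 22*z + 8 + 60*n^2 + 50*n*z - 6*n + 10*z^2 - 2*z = 60*n^2 - 32*n + 10*z^2 + z*(50*n - 24) - 64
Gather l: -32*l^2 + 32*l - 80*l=-32*l^2 - 48*l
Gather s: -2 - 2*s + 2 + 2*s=0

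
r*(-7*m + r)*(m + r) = -7*m^2*r - 6*m*r^2 + r^3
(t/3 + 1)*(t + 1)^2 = t^3/3 + 5*t^2/3 + 7*t/3 + 1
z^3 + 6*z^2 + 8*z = z*(z + 2)*(z + 4)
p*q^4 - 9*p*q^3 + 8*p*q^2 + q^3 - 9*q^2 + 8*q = q*(q - 8)*(q - 1)*(p*q + 1)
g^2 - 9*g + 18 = (g - 6)*(g - 3)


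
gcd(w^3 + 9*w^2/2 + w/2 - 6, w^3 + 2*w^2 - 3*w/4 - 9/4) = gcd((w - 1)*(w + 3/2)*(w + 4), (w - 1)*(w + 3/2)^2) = w^2 + w/2 - 3/2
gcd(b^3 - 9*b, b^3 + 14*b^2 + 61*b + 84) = b + 3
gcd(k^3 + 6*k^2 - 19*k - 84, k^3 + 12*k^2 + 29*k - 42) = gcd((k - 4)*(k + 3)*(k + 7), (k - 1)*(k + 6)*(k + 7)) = k + 7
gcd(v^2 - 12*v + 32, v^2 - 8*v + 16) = v - 4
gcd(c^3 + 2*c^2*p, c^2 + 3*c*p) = c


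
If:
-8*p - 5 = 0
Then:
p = -5/8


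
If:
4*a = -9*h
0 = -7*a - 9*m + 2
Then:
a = 2/7 - 9*m/7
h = 4*m/7 - 8/63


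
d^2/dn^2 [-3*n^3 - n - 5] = -18*n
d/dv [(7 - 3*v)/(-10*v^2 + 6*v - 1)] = (-30*v^2 + 140*v - 39)/(100*v^4 - 120*v^3 + 56*v^2 - 12*v + 1)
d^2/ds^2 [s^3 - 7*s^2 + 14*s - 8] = 6*s - 14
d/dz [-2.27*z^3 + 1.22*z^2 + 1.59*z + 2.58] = -6.81*z^2 + 2.44*z + 1.59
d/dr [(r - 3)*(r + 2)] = 2*r - 1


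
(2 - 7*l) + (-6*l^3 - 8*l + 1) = -6*l^3 - 15*l + 3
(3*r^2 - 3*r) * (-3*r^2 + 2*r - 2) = -9*r^4 + 15*r^3 - 12*r^2 + 6*r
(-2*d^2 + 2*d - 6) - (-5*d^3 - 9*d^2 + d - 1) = 5*d^3 + 7*d^2 + d - 5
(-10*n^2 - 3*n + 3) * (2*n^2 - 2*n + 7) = -20*n^4 + 14*n^3 - 58*n^2 - 27*n + 21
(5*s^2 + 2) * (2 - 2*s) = -10*s^3 + 10*s^2 - 4*s + 4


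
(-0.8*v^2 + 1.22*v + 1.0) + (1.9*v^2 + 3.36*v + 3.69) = 1.1*v^2 + 4.58*v + 4.69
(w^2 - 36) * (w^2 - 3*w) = w^4 - 3*w^3 - 36*w^2 + 108*w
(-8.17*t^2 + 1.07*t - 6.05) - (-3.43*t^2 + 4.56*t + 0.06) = -4.74*t^2 - 3.49*t - 6.11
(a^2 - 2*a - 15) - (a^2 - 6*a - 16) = 4*a + 1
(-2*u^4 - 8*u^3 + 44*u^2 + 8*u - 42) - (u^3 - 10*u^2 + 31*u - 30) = -2*u^4 - 9*u^3 + 54*u^2 - 23*u - 12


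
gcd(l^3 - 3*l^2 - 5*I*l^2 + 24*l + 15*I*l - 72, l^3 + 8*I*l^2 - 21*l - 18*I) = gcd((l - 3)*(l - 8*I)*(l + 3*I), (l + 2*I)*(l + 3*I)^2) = l + 3*I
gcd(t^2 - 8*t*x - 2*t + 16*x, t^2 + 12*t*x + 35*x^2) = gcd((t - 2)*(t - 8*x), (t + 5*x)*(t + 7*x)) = 1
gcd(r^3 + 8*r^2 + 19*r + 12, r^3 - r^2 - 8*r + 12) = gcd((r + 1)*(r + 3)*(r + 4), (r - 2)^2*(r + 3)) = r + 3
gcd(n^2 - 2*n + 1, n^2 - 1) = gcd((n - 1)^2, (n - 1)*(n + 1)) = n - 1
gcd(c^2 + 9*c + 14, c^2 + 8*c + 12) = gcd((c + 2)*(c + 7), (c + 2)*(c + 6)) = c + 2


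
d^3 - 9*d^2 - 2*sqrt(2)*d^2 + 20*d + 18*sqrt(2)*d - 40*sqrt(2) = (d - 5)*(d - 4)*(d - 2*sqrt(2))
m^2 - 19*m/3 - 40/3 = (m - 8)*(m + 5/3)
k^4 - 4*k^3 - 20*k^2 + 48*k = k*(k - 6)*(k - 2)*(k + 4)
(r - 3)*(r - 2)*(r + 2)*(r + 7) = r^4 + 4*r^3 - 25*r^2 - 16*r + 84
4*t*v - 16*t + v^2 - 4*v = (4*t + v)*(v - 4)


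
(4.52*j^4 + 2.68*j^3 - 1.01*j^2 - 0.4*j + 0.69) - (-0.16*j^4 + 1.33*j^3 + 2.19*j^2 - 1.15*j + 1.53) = 4.68*j^4 + 1.35*j^3 - 3.2*j^2 + 0.75*j - 0.84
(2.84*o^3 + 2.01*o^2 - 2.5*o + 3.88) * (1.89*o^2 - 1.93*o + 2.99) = 5.3676*o^5 - 1.6823*o^4 - 0.112699999999999*o^3 + 18.1681*o^2 - 14.9634*o + 11.6012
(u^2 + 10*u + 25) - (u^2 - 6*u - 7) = 16*u + 32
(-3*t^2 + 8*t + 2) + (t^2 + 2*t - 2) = -2*t^2 + 10*t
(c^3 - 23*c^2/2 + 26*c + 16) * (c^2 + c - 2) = c^5 - 21*c^4/2 + 25*c^3/2 + 65*c^2 - 36*c - 32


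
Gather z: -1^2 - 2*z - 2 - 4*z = -6*z - 3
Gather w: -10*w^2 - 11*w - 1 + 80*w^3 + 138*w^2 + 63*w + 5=80*w^3 + 128*w^2 + 52*w + 4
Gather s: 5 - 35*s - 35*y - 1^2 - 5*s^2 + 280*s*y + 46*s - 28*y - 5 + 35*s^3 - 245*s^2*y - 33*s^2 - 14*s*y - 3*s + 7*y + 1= 35*s^3 + s^2*(-245*y - 38) + s*(266*y + 8) - 56*y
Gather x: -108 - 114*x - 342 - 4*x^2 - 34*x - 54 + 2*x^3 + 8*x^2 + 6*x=2*x^3 + 4*x^2 - 142*x - 504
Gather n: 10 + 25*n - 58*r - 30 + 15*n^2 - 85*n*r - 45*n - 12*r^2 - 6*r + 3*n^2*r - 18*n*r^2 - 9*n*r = n^2*(3*r + 15) + n*(-18*r^2 - 94*r - 20) - 12*r^2 - 64*r - 20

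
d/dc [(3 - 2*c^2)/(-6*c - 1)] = 2*(6*c^2 + 2*c + 9)/(36*c^2 + 12*c + 1)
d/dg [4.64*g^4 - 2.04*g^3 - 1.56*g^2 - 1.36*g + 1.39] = 18.56*g^3 - 6.12*g^2 - 3.12*g - 1.36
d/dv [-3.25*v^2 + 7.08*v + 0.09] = 7.08 - 6.5*v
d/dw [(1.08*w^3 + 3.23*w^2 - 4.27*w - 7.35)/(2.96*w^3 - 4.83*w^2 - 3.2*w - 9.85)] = (1.77635683940025e-15*w^5 - 14.7772*w^4 + 18.3664*w^3 + 2.39389999999998*w^2 - 134.632*w + 18.5395)/(8.7616*w^6 - 28.5936*w^5 + 4.3849*w^4 - 27.4*w^3 + 105.391*w^2 + 63.04*w + 97.0225)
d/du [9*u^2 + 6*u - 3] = 18*u + 6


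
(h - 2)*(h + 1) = h^2 - h - 2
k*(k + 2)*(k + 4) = k^3 + 6*k^2 + 8*k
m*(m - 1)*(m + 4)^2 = m^4 + 7*m^3 + 8*m^2 - 16*m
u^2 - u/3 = u*(u - 1/3)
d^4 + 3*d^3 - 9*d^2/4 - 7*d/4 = d*(d - 1)*(d + 1/2)*(d + 7/2)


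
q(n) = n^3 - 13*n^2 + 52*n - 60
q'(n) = 3*n^2 - 26*n + 52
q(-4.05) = -550.26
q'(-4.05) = 206.51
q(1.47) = -8.48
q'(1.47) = 20.26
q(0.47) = -38.33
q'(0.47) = 40.44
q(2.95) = 5.94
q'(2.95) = 1.41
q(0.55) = -35.17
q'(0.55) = 38.61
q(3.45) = 5.73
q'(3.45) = -1.99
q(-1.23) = -145.49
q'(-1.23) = 88.52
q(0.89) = -23.31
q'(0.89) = 31.24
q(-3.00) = -360.00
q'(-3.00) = 157.00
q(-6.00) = -1056.00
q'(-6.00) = 316.00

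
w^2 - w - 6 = (w - 3)*(w + 2)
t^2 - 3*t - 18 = (t - 6)*(t + 3)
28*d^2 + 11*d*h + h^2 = (4*d + h)*(7*d + h)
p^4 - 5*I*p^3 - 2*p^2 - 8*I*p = p*(p - 4*I)*(p - 2*I)*(p + I)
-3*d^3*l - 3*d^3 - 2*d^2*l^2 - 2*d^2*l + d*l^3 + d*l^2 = (-3*d + l)*(d + l)*(d*l + d)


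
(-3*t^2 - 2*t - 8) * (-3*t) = 9*t^3 + 6*t^2 + 24*t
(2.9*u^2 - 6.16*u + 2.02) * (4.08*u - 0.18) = 11.832*u^3 - 25.6548*u^2 + 9.3504*u - 0.3636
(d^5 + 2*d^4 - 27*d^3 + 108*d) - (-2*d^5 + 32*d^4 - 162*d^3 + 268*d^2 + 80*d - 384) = 3*d^5 - 30*d^4 + 135*d^3 - 268*d^2 + 28*d + 384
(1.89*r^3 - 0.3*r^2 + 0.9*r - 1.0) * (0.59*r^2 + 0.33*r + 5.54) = 1.1151*r^5 + 0.4467*r^4 + 10.9026*r^3 - 1.955*r^2 + 4.656*r - 5.54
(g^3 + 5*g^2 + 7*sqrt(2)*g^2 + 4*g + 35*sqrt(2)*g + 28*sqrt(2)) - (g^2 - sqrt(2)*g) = g^3 + 4*g^2 + 7*sqrt(2)*g^2 + 4*g + 36*sqrt(2)*g + 28*sqrt(2)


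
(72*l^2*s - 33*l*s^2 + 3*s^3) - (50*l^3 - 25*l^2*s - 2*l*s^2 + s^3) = -50*l^3 + 97*l^2*s - 31*l*s^2 + 2*s^3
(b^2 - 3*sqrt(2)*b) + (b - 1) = b^2 - 3*sqrt(2)*b + b - 1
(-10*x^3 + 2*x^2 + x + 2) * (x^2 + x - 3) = -10*x^5 - 8*x^4 + 33*x^3 - 3*x^2 - x - 6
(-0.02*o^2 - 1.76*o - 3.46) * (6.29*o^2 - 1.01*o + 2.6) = -0.1258*o^4 - 11.0502*o^3 - 20.0378*o^2 - 1.0814*o - 8.996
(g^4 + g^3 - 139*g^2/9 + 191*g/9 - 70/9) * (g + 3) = g^5 + 4*g^4 - 112*g^3/9 - 226*g^2/9 + 503*g/9 - 70/3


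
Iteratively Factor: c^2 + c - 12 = (c + 4)*(c - 3)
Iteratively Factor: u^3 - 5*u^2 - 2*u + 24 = (u - 3)*(u^2 - 2*u - 8) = (u - 3)*(u + 2)*(u - 4)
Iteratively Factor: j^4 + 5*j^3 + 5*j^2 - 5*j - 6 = (j + 1)*(j^3 + 4*j^2 + j - 6) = (j + 1)*(j + 3)*(j^2 + j - 2) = (j - 1)*(j + 1)*(j + 3)*(j + 2)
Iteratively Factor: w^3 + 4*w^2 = (w + 4)*(w^2) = w*(w + 4)*(w)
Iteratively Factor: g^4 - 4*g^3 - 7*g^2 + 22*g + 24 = (g + 2)*(g^3 - 6*g^2 + 5*g + 12) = (g + 1)*(g + 2)*(g^2 - 7*g + 12) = (g - 3)*(g + 1)*(g + 2)*(g - 4)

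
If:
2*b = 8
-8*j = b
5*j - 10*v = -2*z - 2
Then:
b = 4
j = -1/2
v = z/5 - 1/20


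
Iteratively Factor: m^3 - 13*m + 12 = (m + 4)*(m^2 - 4*m + 3) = (m - 3)*(m + 4)*(m - 1)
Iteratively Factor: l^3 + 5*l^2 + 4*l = (l)*(l^2 + 5*l + 4) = l*(l + 1)*(l + 4)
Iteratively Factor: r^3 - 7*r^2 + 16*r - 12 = (r - 2)*(r^2 - 5*r + 6) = (r - 2)^2*(r - 3)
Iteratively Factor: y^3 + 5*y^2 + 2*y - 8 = (y + 2)*(y^2 + 3*y - 4) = (y + 2)*(y + 4)*(y - 1)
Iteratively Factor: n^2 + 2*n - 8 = (n - 2)*(n + 4)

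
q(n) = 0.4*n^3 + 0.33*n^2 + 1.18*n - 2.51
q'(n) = 1.2*n^2 + 0.66*n + 1.18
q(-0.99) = -3.74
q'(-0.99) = 1.70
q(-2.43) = -9.17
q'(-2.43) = 6.66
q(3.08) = 15.94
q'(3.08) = 14.60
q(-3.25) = -16.59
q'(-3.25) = 11.71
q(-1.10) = -3.94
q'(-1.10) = 1.91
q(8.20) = 249.90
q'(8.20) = 87.28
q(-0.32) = -2.87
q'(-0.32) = 1.09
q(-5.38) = -61.60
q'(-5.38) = 32.36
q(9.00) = 326.44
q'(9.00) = 104.32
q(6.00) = 102.85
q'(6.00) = 48.34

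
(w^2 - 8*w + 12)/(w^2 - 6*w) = (w - 2)/w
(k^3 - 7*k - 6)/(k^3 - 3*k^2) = 1 + 3/k + 2/k^2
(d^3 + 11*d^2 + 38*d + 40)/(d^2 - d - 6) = (d^2 + 9*d + 20)/(d - 3)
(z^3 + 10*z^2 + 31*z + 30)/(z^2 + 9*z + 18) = (z^2 + 7*z + 10)/(z + 6)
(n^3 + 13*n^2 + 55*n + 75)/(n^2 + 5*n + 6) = (n^2 + 10*n + 25)/(n + 2)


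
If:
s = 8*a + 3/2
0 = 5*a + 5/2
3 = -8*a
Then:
No Solution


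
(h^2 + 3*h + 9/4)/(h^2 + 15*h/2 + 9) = (h + 3/2)/(h + 6)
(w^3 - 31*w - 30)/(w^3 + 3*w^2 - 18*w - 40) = (w^2 - 5*w - 6)/(w^2 - 2*w - 8)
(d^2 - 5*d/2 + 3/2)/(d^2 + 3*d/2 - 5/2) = (2*d - 3)/(2*d + 5)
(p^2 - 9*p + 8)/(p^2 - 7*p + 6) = (p - 8)/(p - 6)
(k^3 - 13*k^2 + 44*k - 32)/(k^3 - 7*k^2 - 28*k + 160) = (k - 1)/(k + 5)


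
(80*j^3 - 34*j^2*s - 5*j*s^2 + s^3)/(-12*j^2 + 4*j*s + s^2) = (-40*j^2 - 3*j*s + s^2)/(6*j + s)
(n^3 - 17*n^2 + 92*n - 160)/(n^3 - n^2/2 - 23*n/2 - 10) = 2*(n^2 - 13*n + 40)/(2*n^2 + 7*n + 5)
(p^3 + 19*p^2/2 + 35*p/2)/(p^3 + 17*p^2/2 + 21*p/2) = (2*p + 5)/(2*p + 3)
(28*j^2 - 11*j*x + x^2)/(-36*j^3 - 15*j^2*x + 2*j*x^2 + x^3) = (-7*j + x)/(9*j^2 + 6*j*x + x^2)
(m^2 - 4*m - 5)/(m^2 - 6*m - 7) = (m - 5)/(m - 7)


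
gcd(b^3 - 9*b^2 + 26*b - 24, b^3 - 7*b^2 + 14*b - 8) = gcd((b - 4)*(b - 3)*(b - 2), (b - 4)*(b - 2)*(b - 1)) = b^2 - 6*b + 8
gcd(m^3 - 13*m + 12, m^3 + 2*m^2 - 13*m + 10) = m - 1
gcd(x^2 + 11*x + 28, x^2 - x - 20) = x + 4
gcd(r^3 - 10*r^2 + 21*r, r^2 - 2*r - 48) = 1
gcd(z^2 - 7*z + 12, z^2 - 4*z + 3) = z - 3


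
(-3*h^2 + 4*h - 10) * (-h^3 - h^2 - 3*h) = 3*h^5 - h^4 + 15*h^3 - 2*h^2 + 30*h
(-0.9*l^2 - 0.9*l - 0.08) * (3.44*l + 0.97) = -3.096*l^3 - 3.969*l^2 - 1.1482*l - 0.0776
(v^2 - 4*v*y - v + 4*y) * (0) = 0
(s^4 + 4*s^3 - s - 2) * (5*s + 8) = 5*s^5 + 28*s^4 + 32*s^3 - 5*s^2 - 18*s - 16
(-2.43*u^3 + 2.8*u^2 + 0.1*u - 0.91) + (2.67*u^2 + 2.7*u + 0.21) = -2.43*u^3 + 5.47*u^2 + 2.8*u - 0.7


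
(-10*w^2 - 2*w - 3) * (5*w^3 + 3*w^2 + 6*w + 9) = -50*w^5 - 40*w^4 - 81*w^3 - 111*w^2 - 36*w - 27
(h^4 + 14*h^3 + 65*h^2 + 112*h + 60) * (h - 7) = h^5 + 7*h^4 - 33*h^3 - 343*h^2 - 724*h - 420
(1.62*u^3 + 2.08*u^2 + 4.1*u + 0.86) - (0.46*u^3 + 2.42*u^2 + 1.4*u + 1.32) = 1.16*u^3 - 0.34*u^2 + 2.7*u - 0.46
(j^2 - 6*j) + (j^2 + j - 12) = 2*j^2 - 5*j - 12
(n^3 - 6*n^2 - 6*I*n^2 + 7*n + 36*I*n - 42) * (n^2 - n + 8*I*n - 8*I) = n^5 - 7*n^4 + 2*I*n^4 + 61*n^3 - 14*I*n^3 - 385*n^2 + 68*I*n^2 + 330*n - 392*I*n + 336*I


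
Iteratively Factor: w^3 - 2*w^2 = (w)*(w^2 - 2*w) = w*(w - 2)*(w)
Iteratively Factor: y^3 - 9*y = (y)*(y^2 - 9) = y*(y - 3)*(y + 3)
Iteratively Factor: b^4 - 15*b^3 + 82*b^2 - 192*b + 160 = (b - 2)*(b^3 - 13*b^2 + 56*b - 80) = (b - 5)*(b - 2)*(b^2 - 8*b + 16) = (b - 5)*(b - 4)*(b - 2)*(b - 4)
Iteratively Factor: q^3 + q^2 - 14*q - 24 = (q - 4)*(q^2 + 5*q + 6) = (q - 4)*(q + 2)*(q + 3)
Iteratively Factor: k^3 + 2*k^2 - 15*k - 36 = (k + 3)*(k^2 - k - 12) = (k + 3)^2*(k - 4)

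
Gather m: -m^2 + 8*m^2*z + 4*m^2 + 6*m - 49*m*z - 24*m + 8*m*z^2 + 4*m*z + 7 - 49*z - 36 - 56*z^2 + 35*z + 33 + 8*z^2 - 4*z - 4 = m^2*(8*z + 3) + m*(8*z^2 - 45*z - 18) - 48*z^2 - 18*z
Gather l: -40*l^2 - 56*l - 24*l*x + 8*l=-40*l^2 + l*(-24*x - 48)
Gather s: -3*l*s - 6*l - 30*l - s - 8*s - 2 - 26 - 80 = -36*l + s*(-3*l - 9) - 108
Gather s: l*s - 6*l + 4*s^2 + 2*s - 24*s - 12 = -6*l + 4*s^2 + s*(l - 22) - 12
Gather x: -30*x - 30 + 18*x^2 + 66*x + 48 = 18*x^2 + 36*x + 18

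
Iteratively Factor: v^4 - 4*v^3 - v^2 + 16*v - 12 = (v - 2)*(v^3 - 2*v^2 - 5*v + 6) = (v - 3)*(v - 2)*(v^2 + v - 2) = (v - 3)*(v - 2)*(v + 2)*(v - 1)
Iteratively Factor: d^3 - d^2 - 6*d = (d)*(d^2 - d - 6) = d*(d + 2)*(d - 3)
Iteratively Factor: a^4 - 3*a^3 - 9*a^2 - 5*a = (a - 5)*(a^3 + 2*a^2 + a) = a*(a - 5)*(a^2 + 2*a + 1) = a*(a - 5)*(a + 1)*(a + 1)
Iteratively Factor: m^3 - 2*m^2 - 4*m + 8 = (m + 2)*(m^2 - 4*m + 4) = (m - 2)*(m + 2)*(m - 2)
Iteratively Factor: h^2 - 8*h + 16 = (h - 4)*(h - 4)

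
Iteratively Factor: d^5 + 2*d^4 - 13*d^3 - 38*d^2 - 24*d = (d + 2)*(d^4 - 13*d^2 - 12*d) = d*(d + 2)*(d^3 - 13*d - 12) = d*(d - 4)*(d + 2)*(d^2 + 4*d + 3) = d*(d - 4)*(d + 2)*(d + 3)*(d + 1)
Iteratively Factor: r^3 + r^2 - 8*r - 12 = (r + 2)*(r^2 - r - 6) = (r + 2)^2*(r - 3)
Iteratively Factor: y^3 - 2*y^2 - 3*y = (y + 1)*(y^2 - 3*y) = (y - 3)*(y + 1)*(y)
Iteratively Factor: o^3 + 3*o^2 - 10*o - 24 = (o - 3)*(o^2 + 6*o + 8) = (o - 3)*(o + 4)*(o + 2)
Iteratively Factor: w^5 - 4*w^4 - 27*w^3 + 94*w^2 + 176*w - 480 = (w + 3)*(w^4 - 7*w^3 - 6*w^2 + 112*w - 160) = (w + 3)*(w + 4)*(w^3 - 11*w^2 + 38*w - 40) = (w - 4)*(w + 3)*(w + 4)*(w^2 - 7*w + 10) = (w - 4)*(w - 2)*(w + 3)*(w + 4)*(w - 5)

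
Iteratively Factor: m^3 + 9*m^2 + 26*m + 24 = (m + 4)*(m^2 + 5*m + 6) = (m + 2)*(m + 4)*(m + 3)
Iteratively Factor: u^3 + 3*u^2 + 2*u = (u)*(u^2 + 3*u + 2) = u*(u + 1)*(u + 2)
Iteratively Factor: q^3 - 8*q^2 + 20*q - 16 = (q - 2)*(q^2 - 6*q + 8) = (q - 2)^2*(q - 4)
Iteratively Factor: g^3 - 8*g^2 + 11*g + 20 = (g + 1)*(g^2 - 9*g + 20) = (g - 5)*(g + 1)*(g - 4)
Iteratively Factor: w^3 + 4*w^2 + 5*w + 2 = (w + 1)*(w^2 + 3*w + 2) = (w + 1)*(w + 2)*(w + 1)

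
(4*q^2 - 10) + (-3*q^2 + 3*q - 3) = q^2 + 3*q - 13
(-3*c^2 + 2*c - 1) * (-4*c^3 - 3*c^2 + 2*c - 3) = 12*c^5 + c^4 - 8*c^3 + 16*c^2 - 8*c + 3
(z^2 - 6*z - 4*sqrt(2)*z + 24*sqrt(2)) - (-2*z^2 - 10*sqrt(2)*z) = 3*z^2 - 6*z + 6*sqrt(2)*z + 24*sqrt(2)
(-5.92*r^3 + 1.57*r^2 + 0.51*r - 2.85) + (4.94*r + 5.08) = -5.92*r^3 + 1.57*r^2 + 5.45*r + 2.23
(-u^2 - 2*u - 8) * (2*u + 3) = -2*u^3 - 7*u^2 - 22*u - 24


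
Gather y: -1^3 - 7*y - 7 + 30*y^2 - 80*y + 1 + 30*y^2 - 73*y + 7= 60*y^2 - 160*y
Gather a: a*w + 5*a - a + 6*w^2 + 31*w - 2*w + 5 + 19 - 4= a*(w + 4) + 6*w^2 + 29*w + 20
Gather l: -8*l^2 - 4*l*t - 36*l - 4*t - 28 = -8*l^2 + l*(-4*t - 36) - 4*t - 28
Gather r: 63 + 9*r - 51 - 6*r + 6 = 3*r + 18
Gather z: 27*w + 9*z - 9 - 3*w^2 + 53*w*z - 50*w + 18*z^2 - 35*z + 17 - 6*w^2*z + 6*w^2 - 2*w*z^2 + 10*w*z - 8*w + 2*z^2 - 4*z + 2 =3*w^2 - 31*w + z^2*(20 - 2*w) + z*(-6*w^2 + 63*w - 30) + 10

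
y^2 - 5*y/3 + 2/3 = (y - 1)*(y - 2/3)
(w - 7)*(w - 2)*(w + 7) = w^3 - 2*w^2 - 49*w + 98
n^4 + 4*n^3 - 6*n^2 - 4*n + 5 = (n - 1)^2*(n + 1)*(n + 5)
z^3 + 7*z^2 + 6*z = z*(z + 1)*(z + 6)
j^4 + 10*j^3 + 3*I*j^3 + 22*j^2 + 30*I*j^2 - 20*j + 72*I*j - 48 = (j + 4)*(j + 6)*(j + I)*(j + 2*I)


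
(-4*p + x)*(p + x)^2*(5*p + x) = -20*p^4 - 39*p^3*x - 17*p^2*x^2 + 3*p*x^3 + x^4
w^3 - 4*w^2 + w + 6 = (w - 3)*(w - 2)*(w + 1)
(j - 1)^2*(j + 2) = j^3 - 3*j + 2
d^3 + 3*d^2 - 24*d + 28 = (d - 2)^2*(d + 7)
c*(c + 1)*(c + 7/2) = c^3 + 9*c^2/2 + 7*c/2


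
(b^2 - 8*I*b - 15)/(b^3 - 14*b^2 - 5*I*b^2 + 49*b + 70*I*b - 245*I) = (b - 3*I)/(b^2 - 14*b + 49)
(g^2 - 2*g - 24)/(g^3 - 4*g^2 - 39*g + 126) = (g^2 - 2*g - 24)/(g^3 - 4*g^2 - 39*g + 126)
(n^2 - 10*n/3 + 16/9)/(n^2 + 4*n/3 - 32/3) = (n - 2/3)/(n + 4)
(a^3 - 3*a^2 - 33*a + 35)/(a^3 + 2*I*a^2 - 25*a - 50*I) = (a^2 - 8*a + 7)/(a^2 + a*(-5 + 2*I) - 10*I)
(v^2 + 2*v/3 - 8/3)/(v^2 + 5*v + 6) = (v - 4/3)/(v + 3)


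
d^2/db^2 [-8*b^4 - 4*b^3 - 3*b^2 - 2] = -96*b^2 - 24*b - 6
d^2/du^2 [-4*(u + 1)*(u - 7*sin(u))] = -28*(u + 1)*sin(u) + 56*cos(u) - 8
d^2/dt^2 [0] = 0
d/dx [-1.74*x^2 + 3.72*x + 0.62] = 3.72 - 3.48*x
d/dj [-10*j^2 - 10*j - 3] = -20*j - 10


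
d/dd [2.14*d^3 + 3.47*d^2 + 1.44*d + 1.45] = 6.42*d^2 + 6.94*d + 1.44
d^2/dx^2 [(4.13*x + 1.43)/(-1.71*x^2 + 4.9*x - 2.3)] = (-(3.42*x - 4.9)*(4.13*x + 1.43)*(6.84*x - 9.8) + (42.3738*x - 35.5834)*(1.71*x^2 - 4.9*x + 2.3))/(1.71*x^2 - 4.9*x + 2.3)^3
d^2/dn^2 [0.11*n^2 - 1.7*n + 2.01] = 0.220000000000000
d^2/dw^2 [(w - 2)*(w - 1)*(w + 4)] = 6*w + 2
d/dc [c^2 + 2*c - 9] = 2*c + 2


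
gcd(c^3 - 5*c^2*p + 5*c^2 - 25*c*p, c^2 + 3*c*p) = c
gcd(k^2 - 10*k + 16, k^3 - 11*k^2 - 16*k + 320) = k - 8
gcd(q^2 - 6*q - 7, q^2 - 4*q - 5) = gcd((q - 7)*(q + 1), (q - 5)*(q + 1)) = q + 1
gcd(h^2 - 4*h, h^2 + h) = h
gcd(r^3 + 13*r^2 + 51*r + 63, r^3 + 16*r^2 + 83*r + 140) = r + 7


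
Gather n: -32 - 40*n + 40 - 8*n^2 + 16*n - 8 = -8*n^2 - 24*n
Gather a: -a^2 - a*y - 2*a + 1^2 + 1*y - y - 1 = -a^2 + a*(-y - 2)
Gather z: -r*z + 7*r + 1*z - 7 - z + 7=-r*z + 7*r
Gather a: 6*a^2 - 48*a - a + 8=6*a^2 - 49*a + 8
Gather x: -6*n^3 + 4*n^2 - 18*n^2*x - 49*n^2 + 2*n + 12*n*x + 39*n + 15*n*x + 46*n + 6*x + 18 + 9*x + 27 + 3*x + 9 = -6*n^3 - 45*n^2 + 87*n + x*(-18*n^2 + 27*n + 18) + 54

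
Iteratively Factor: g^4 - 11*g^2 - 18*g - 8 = (g + 1)*(g^3 - g^2 - 10*g - 8) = (g + 1)^2*(g^2 - 2*g - 8) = (g + 1)^2*(g + 2)*(g - 4)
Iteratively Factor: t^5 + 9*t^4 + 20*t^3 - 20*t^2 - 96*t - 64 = (t + 4)*(t^4 + 5*t^3 - 20*t - 16) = (t + 1)*(t + 4)*(t^3 + 4*t^2 - 4*t - 16) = (t + 1)*(t + 4)^2*(t^2 - 4) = (t - 2)*(t + 1)*(t + 4)^2*(t + 2)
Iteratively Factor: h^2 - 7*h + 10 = (h - 2)*(h - 5)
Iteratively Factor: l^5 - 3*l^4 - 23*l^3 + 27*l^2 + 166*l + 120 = (l - 4)*(l^4 + l^3 - 19*l^2 - 49*l - 30) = (l - 5)*(l - 4)*(l^3 + 6*l^2 + 11*l + 6) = (l - 5)*(l - 4)*(l + 3)*(l^2 + 3*l + 2) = (l - 5)*(l - 4)*(l + 1)*(l + 3)*(l + 2)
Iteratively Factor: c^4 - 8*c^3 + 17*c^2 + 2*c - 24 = (c + 1)*(c^3 - 9*c^2 + 26*c - 24) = (c - 3)*(c + 1)*(c^2 - 6*c + 8) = (c - 3)*(c - 2)*(c + 1)*(c - 4)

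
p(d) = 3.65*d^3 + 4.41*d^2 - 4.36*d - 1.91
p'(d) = 10.95*d^2 + 8.82*d - 4.36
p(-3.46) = -85.22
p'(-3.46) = 96.21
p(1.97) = 34.52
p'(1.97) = 55.51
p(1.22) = 5.96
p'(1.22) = 22.70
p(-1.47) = 2.43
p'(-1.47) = 6.34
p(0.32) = -2.73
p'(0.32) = -0.42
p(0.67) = -1.75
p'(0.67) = 6.46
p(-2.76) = -33.02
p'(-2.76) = 54.71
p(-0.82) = 2.62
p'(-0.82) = -4.23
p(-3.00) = -47.69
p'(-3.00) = 67.73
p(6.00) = 919.09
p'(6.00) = 442.76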